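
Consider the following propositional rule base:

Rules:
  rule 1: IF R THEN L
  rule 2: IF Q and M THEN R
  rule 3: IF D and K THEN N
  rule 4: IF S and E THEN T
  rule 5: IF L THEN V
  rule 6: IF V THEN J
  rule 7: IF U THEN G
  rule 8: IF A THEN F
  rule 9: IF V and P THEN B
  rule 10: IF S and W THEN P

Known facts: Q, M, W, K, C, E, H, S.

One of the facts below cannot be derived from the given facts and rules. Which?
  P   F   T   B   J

F

Round 1 fires rule 2, rule 4, rule 10, giving R, T, P.
Round 2 fires rule 1, giving L.
Round 3 fires rule 5, giving V.
Round 4 fires rule 6, rule 9, giving J, B.
Derived: J (round 4), T (round 1), P (round 1), B (round 4). F never appears in any round.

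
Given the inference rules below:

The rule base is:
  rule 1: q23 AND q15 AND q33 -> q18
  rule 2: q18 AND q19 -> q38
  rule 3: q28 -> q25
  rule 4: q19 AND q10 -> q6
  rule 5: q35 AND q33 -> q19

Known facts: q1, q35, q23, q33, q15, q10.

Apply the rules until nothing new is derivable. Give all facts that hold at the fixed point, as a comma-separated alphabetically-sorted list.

q1, q10, q15, q18, q19, q23, q33, q35, q38, q6

Round 1 — rule 1, rule 5, derive q18, q19.
Round 2 — rule 2, rule 4, derive q38, q6.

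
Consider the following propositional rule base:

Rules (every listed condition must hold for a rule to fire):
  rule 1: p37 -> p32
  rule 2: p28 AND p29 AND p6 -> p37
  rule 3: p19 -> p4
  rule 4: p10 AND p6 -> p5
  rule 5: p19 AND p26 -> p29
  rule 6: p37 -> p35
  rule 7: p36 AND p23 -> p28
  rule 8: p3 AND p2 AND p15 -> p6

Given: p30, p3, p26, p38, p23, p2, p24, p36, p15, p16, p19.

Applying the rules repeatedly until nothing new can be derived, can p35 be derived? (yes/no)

[1] rule 3 [p19 -> p4]; rule 5 [p19 AND p26 -> p29]; rule 7 [p36 AND p23 -> p28]; rule 8 [p3 AND p2 AND p15 -> p6]. ⇒ new: p4, p29, p28, p6.
[2] rule 2 [p28 AND p29 AND p6 -> p37]. ⇒ new: p37.
[3] rule 1 [p37 -> p32]; rule 6 [p37 -> p35]. ⇒ new: p32, p35.
p35 appears in round 3, so it is derivable.

yes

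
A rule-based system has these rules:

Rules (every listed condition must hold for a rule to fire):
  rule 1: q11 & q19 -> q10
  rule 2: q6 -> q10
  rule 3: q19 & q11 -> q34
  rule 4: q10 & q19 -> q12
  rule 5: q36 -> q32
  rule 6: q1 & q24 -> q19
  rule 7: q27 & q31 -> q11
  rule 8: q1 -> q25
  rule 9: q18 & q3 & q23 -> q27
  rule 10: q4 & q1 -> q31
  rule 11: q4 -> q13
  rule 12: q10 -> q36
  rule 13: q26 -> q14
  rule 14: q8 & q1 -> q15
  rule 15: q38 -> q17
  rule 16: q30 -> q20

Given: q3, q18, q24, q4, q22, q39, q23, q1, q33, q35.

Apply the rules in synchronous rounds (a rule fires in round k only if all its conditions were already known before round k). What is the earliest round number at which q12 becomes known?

Round 1: rule 6 [q1 & q24 -> q19]; rule 8 [q1 -> q25]; rule 9 [q18 & q3 & q23 -> q27]; rule 10 [q4 & q1 -> q31]; rule 11 [q4 -> q13]. New: q19, q25, q27, q31, q13.
Round 2: rule 7 [q27 & q31 -> q11]. New: q11.
Round 3: rule 1 [q11 & q19 -> q10]; rule 3 [q19 & q11 -> q34]. New: q10, q34.
Round 4: rule 4 [q10 & q19 -> q12]; rule 12 [q10 -> q36]. New: q12, q36.
q12 first appears in round 4.

4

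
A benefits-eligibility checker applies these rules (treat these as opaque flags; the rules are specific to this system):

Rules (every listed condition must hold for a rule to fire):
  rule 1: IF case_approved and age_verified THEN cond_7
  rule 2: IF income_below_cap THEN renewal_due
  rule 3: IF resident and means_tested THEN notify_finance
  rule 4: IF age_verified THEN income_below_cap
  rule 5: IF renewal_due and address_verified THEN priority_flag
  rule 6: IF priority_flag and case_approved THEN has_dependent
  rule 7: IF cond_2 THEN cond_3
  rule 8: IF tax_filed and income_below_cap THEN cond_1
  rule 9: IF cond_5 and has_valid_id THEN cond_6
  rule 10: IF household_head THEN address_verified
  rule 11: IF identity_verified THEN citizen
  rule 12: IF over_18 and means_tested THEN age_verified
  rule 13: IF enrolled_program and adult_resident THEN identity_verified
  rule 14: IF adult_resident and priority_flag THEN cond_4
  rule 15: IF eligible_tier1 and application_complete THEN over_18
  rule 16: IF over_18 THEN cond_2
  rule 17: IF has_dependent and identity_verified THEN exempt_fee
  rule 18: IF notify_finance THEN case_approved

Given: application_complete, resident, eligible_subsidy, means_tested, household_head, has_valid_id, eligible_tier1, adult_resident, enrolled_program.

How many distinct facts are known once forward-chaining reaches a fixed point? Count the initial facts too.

Round 1 fires rule 3, rule 10, rule 13, rule 15, giving notify_finance, address_verified, identity_verified, over_18.
Round 2 fires rule 11, rule 12, rule 16, rule 18, giving citizen, age_verified, cond_2, case_approved.
Round 3 fires rule 1, rule 4, rule 7, giving cond_7, income_below_cap, cond_3.
Round 4 fires rule 2, giving renewal_due.
Round 5 fires rule 5, giving priority_flag.
Round 6 fires rule 6, rule 14, giving has_dependent, cond_4.
Round 7 fires rule 17, giving exempt_fee.
Closure: {address_verified, adult_resident, age_verified, application_complete, case_approved, citizen, cond_2, cond_3, cond_4, cond_7, eligible_subsidy, eligible_tier1, enrolled_program, exempt_fee, has_dependent, has_valid_id, household_head, identity_verified, income_below_cap, means_tested, notify_finance, over_18, priority_flag, renewal_due, resident} — 25 facts.

25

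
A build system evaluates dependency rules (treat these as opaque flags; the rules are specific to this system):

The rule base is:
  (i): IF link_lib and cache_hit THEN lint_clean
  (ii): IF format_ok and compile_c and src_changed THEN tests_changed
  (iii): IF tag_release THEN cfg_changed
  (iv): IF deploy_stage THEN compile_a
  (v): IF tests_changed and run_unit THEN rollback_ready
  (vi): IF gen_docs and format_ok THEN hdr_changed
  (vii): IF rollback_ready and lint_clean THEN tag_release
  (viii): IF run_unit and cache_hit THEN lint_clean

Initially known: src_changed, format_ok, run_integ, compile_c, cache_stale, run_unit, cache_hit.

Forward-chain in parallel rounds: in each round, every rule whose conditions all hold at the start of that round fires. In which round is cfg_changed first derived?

[1] (ii) [IF format_ok and compile_c and src_changed THEN tests_changed]; (viii) [IF run_unit and cache_hit THEN lint_clean]. ⇒ new: tests_changed, lint_clean.
[2] (v) [IF tests_changed and run_unit THEN rollback_ready]. ⇒ new: rollback_ready.
[3] (vii) [IF rollback_ready and lint_clean THEN tag_release]. ⇒ new: tag_release.
[4] (iii) [IF tag_release THEN cfg_changed]. ⇒ new: cfg_changed.
cfg_changed first appears in round 4.

4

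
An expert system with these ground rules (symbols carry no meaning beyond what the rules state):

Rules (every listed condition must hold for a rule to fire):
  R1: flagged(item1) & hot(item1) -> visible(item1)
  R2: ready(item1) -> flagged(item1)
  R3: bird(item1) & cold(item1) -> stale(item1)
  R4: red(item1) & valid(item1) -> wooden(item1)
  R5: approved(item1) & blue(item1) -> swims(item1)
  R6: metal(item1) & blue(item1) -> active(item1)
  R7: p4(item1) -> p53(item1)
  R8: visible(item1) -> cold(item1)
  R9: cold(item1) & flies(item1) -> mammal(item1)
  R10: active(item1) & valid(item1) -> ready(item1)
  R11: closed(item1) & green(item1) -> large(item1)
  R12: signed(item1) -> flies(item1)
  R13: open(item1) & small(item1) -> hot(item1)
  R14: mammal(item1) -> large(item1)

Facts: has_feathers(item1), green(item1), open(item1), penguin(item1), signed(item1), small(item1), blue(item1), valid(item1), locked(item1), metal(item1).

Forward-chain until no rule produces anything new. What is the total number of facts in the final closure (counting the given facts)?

[1] R6 [metal(item1) & blue(item1) -> active(item1)]; R12 [signed(item1) -> flies(item1)]; R13 [open(item1) & small(item1) -> hot(item1)]. ⇒ new: active(item1), flies(item1), hot(item1).
[2] R10 [active(item1) & valid(item1) -> ready(item1)]. ⇒ new: ready(item1).
[3] R2 [ready(item1) -> flagged(item1)]. ⇒ new: flagged(item1).
[4] R1 [flagged(item1) & hot(item1) -> visible(item1)]. ⇒ new: visible(item1).
[5] R8 [visible(item1) -> cold(item1)]. ⇒ new: cold(item1).
[6] R9 [cold(item1) & flies(item1) -> mammal(item1)]. ⇒ new: mammal(item1).
[7] R14 [mammal(item1) -> large(item1)]. ⇒ new: large(item1).
Closure: {active(item1), blue(item1), cold(item1), flagged(item1), flies(item1), green(item1), has_feathers(item1), hot(item1), large(item1), locked(item1), mammal(item1), metal(item1), open(item1), penguin(item1), ready(item1), signed(item1), small(item1), valid(item1), visible(item1)} — 19 facts.

19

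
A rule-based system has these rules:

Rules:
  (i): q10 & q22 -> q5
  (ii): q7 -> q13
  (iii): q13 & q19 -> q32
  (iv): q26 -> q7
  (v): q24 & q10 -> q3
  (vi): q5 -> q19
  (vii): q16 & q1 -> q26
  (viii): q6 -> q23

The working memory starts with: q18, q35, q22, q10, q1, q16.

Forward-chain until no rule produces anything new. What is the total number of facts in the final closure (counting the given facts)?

Round 1: (i) [q10 & q22 -> q5]; (vii) [q16 & q1 -> q26]. Adds q5, q26.
Round 2: (iv) [q26 -> q7]; (vi) [q5 -> q19]. Adds q7, q19.
Round 3: (ii) [q7 -> q13]. Adds q13.
Round 4: (iii) [q13 & q19 -> q32]. Adds q32.
Closure: {q1, q10, q13, q16, q18, q19, q22, q26, q32, q35, q5, q7} — 12 facts.

12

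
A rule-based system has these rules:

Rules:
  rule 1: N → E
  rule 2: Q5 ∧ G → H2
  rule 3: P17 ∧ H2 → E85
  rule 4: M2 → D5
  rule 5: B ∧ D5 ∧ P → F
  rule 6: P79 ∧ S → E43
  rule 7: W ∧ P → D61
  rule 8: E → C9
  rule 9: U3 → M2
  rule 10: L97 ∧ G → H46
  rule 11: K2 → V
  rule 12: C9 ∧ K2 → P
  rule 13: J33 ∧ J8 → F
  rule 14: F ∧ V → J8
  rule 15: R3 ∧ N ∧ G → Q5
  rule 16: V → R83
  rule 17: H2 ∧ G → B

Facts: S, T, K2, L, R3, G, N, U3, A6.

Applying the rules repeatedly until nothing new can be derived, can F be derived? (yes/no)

yes

Round 1 — rule 1, rule 9, rule 11, rule 15, derive E, M2, V, Q5.
Round 2 — rule 2, rule 4, rule 8, rule 16, derive H2, D5, C9, R83.
Round 3 — rule 12, rule 17, derive P, B.
Round 4 — rule 5, derive F.
Round 5 — rule 14, derive J8.
F appears in round 4, so it is derivable.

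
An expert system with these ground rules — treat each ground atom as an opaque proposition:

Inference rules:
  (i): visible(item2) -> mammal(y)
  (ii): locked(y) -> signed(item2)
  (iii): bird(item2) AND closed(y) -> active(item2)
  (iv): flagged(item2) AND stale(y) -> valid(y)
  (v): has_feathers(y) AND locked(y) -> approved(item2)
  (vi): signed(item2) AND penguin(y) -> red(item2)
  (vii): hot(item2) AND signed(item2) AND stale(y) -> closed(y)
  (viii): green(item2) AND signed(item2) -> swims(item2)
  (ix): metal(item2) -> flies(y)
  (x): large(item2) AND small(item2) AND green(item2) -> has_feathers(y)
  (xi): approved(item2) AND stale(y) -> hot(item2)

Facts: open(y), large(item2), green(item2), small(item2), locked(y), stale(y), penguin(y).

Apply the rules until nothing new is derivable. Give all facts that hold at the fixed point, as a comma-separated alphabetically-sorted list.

Round 1: (ii) [locked(y) -> signed(item2)]; (x) [large(item2) AND small(item2) AND green(item2) -> has_feathers(y)]. Adds signed(item2), has_feathers(y).
Round 2: (v) [has_feathers(y) AND locked(y) -> approved(item2)]; (vi) [signed(item2) AND penguin(y) -> red(item2)]; (viii) [green(item2) AND signed(item2) -> swims(item2)]. Adds approved(item2), red(item2), swims(item2).
Round 3: (xi) [approved(item2) AND stale(y) -> hot(item2)]. Adds hot(item2).
Round 4: (vii) [hot(item2) AND signed(item2) AND stale(y) -> closed(y)]. Adds closed(y).

approved(item2), closed(y), green(item2), has_feathers(y), hot(item2), large(item2), locked(y), open(y), penguin(y), red(item2), signed(item2), small(item2), stale(y), swims(item2)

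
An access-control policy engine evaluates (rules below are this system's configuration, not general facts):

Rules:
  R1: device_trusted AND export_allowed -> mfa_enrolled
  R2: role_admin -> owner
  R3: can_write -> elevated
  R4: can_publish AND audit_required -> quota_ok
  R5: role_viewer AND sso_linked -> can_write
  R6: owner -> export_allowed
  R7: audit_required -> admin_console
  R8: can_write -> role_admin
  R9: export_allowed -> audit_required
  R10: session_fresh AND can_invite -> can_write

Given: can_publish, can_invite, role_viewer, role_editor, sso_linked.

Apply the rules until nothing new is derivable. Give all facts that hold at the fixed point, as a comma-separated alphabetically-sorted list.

admin_console, audit_required, can_invite, can_publish, can_write, elevated, export_allowed, owner, quota_ok, role_admin, role_editor, role_viewer, sso_linked

Round 1 fires R5, giving can_write.
Round 2 fires R3, R8, giving elevated, role_admin.
Round 3 fires R2, giving owner.
Round 4 fires R6, giving export_allowed.
Round 5 fires R9, giving audit_required.
Round 6 fires R4, R7, giving quota_ok, admin_console.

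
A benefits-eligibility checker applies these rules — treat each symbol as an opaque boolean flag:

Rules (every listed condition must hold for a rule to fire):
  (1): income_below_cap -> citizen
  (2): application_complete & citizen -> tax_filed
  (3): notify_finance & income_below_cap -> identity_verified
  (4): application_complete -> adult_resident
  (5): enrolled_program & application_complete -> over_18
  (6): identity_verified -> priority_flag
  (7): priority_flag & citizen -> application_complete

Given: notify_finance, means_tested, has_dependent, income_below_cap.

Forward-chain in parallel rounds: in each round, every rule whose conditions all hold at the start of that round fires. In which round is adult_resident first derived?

4

Round 1: (1) [income_below_cap -> citizen]; (3) [notify_finance & income_below_cap -> identity_verified]. New: citizen, identity_verified.
Round 2: (6) [identity_verified -> priority_flag]. New: priority_flag.
Round 3: (7) [priority_flag & citizen -> application_complete]. New: application_complete.
Round 4: (2) [application_complete & citizen -> tax_filed]; (4) [application_complete -> adult_resident]. New: tax_filed, adult_resident.
adult_resident first appears in round 4.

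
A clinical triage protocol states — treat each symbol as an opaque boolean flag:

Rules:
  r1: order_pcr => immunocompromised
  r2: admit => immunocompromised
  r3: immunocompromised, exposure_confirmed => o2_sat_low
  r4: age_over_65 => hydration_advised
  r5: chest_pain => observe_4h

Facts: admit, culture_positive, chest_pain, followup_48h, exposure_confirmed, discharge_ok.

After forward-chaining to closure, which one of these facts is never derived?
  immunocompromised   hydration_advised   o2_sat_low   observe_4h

Round 1 — r2, r5, derive immunocompromised, observe_4h.
Round 2 — r3, derive o2_sat_low.
Derived: o2_sat_low (round 2), observe_4h (round 1), immunocompromised (round 1). hydration_advised never appears in any round.

hydration_advised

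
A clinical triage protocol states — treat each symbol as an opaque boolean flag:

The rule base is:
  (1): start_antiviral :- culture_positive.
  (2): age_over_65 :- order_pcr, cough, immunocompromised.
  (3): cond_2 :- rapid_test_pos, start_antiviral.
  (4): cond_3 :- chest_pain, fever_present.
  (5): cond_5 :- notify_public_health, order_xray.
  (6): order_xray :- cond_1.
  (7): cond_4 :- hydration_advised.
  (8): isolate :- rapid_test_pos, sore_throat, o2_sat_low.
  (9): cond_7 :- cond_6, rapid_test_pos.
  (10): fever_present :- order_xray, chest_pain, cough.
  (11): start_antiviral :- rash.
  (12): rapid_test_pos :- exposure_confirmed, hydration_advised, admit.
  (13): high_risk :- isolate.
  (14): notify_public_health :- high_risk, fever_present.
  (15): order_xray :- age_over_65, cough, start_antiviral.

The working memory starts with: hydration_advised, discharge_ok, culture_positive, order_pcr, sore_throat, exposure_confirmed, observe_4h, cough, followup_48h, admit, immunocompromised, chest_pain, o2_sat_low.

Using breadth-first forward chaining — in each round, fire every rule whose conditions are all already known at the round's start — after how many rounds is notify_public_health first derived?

4

Round 1: (1) [start_antiviral :- culture_positive.]; (2) [age_over_65 :- order_pcr, cough, immunocompromised.]; (7) [cond_4 :- hydration_advised.]; (12) [rapid_test_pos :- exposure_confirmed, hydration_advised, admit.]. New: start_antiviral, age_over_65, cond_4, rapid_test_pos.
Round 2: (3) [cond_2 :- rapid_test_pos, start_antiviral.]; (8) [isolate :- rapid_test_pos, sore_throat, o2_sat_low.]; (15) [order_xray :- age_over_65, cough, start_antiviral.]. New: cond_2, isolate, order_xray.
Round 3: (10) [fever_present :- order_xray, chest_pain, cough.]; (13) [high_risk :- isolate.]. New: fever_present, high_risk.
Round 4: (4) [cond_3 :- chest_pain, fever_present.]; (14) [notify_public_health :- high_risk, fever_present.]. New: cond_3, notify_public_health.
notify_public_health first appears in round 4.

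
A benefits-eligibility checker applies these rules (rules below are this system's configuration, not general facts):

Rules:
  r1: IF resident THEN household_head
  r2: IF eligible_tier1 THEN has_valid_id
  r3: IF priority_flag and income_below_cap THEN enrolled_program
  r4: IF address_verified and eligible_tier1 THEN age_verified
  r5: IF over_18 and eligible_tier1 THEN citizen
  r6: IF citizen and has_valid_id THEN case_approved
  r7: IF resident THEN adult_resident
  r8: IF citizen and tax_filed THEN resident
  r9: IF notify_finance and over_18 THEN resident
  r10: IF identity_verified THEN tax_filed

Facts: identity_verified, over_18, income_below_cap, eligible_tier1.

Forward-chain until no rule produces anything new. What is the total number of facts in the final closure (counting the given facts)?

11

Round 1 fires r2, r5, r10, giving has_valid_id, citizen, tax_filed.
Round 2 fires r6, r8, giving case_approved, resident.
Round 3 fires r1, r7, giving household_head, adult_resident.
Closure: {adult_resident, case_approved, citizen, eligible_tier1, has_valid_id, household_head, identity_verified, income_below_cap, over_18, resident, tax_filed} — 11 facts.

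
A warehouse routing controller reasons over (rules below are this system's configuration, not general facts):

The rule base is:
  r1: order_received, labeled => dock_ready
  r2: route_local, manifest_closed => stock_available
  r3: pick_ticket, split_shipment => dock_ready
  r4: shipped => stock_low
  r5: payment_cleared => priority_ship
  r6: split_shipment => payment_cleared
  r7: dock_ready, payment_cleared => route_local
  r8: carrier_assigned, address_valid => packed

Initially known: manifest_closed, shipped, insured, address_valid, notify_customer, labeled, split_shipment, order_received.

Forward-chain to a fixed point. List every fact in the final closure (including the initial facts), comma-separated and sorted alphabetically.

[1] r1 [order_received, labeled => dock_ready]; r4 [shipped => stock_low]; r6 [split_shipment => payment_cleared]. ⇒ new: dock_ready, stock_low, payment_cleared.
[2] r5 [payment_cleared => priority_ship]; r7 [dock_ready, payment_cleared => route_local]. ⇒ new: priority_ship, route_local.
[3] r2 [route_local, manifest_closed => stock_available]. ⇒ new: stock_available.

address_valid, dock_ready, insured, labeled, manifest_closed, notify_customer, order_received, payment_cleared, priority_ship, route_local, shipped, split_shipment, stock_available, stock_low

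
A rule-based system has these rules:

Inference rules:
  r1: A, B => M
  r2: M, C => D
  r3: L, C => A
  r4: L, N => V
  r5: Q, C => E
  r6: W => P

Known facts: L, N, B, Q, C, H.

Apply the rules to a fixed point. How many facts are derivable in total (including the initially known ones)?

11

[1] r3 [L, C => A]; r4 [L, N => V]; r5 [Q, C => E]. ⇒ new: A, V, E.
[2] r1 [A, B => M]. ⇒ new: M.
[3] r2 [M, C => D]. ⇒ new: D.
Closure: {A, B, C, D, E, H, L, M, N, Q, V} — 11 facts.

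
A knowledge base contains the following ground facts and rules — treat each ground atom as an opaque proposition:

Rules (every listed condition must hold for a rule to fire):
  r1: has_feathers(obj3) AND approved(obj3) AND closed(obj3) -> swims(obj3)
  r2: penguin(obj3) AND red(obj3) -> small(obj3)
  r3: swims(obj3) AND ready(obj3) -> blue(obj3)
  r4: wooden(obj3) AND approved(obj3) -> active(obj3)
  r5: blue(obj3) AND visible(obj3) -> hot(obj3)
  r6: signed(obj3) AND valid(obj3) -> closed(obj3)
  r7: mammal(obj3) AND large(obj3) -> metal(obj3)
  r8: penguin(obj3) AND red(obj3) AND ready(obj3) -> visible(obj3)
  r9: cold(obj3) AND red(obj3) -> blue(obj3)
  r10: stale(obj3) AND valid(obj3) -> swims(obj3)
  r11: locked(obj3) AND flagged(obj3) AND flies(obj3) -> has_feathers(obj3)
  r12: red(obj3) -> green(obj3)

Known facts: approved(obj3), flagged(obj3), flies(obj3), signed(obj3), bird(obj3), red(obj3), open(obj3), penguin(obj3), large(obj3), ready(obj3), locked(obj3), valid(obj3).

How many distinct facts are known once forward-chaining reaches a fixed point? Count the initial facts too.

20

Round 1 fires r2, r6, r8, r11, r12, giving small(obj3), closed(obj3), visible(obj3), has_feathers(obj3), green(obj3).
Round 2 fires r1, giving swims(obj3).
Round 3 fires r3, giving blue(obj3).
Round 4 fires r5, giving hot(obj3).
Closure: {approved(obj3), bird(obj3), blue(obj3), closed(obj3), flagged(obj3), flies(obj3), green(obj3), has_feathers(obj3), hot(obj3), large(obj3), locked(obj3), open(obj3), penguin(obj3), ready(obj3), red(obj3), signed(obj3), small(obj3), swims(obj3), valid(obj3), visible(obj3)} — 20 facts.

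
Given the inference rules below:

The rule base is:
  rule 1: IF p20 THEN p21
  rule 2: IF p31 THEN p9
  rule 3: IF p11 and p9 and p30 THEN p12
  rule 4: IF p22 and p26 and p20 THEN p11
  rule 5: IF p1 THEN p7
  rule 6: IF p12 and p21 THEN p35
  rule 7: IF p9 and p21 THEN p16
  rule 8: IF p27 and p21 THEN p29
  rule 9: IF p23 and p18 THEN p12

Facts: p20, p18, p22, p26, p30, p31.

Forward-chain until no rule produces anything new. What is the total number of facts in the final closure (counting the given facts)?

Round 1: rule 1 [IF p20 THEN p21]; rule 2 [IF p31 THEN p9]; rule 4 [IF p22 and p26 and p20 THEN p11]. New: p21, p9, p11.
Round 2: rule 3 [IF p11 and p9 and p30 THEN p12]; rule 7 [IF p9 and p21 THEN p16]. New: p12, p16.
Round 3: rule 6 [IF p12 and p21 THEN p35]. New: p35.
Closure: {p11, p12, p16, p18, p20, p21, p22, p26, p30, p31, p35, p9} — 12 facts.

12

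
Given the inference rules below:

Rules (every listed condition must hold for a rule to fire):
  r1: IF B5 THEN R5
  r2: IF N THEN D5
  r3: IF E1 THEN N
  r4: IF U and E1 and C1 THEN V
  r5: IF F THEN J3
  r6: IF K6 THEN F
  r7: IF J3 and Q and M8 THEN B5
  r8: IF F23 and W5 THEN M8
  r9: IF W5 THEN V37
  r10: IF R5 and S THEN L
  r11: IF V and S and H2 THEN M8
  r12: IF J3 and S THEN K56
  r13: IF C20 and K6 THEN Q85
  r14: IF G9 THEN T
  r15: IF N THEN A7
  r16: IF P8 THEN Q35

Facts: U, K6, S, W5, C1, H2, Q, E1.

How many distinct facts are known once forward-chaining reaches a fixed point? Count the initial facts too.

20

Round 1 fires r3, r4, r6, r9, giving N, V, F, V37.
Round 2 fires r2, r5, r11, r15, giving D5, J3, M8, A7.
Round 3 fires r7, r12, giving B5, K56.
Round 4 fires r1, giving R5.
Round 5 fires r10, giving L.
Closure: {A7, B5, C1, D5, E1, F, H2, J3, K56, K6, L, M8, N, Q, R5, S, U, V, V37, W5} — 20 facts.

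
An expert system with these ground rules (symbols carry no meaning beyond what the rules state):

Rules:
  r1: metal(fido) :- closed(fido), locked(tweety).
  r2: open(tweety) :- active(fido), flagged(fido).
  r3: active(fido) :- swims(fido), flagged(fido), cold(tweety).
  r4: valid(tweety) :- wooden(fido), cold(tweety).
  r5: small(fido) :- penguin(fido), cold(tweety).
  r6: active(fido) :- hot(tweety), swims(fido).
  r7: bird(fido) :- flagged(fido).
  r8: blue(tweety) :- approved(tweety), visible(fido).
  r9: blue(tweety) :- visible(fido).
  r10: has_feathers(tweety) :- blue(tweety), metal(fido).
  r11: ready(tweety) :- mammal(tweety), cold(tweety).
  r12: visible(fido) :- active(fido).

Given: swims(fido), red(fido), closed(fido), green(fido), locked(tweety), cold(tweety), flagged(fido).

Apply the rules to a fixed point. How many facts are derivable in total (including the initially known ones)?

14

Round 1 fires r1, r3, r7, giving metal(fido), active(fido), bird(fido).
Round 2 fires r2, r12, giving open(tweety), visible(fido).
Round 3 fires r9, giving blue(tweety).
Round 4 fires r10, giving has_feathers(tweety).
Closure: {active(fido), bird(fido), blue(tweety), closed(fido), cold(tweety), flagged(fido), green(fido), has_feathers(tweety), locked(tweety), metal(fido), open(tweety), red(fido), swims(fido), visible(fido)} — 14 facts.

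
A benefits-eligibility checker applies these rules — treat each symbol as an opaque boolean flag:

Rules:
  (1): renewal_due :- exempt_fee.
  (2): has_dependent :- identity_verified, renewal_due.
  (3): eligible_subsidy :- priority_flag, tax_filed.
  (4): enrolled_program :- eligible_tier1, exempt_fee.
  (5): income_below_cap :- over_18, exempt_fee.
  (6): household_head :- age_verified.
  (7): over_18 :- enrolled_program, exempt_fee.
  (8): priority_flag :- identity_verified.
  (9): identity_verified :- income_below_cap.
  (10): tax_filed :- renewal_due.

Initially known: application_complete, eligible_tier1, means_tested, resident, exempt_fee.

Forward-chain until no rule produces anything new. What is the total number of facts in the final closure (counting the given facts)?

14

Round 1 fires (1), (4), giving renewal_due, enrolled_program.
Round 2 fires (7), (10), giving over_18, tax_filed.
Round 3 fires (5), giving income_below_cap.
Round 4 fires (9), giving identity_verified.
Round 5 fires (2), (8), giving has_dependent, priority_flag.
Round 6 fires (3), giving eligible_subsidy.
Closure: {application_complete, eligible_subsidy, eligible_tier1, enrolled_program, exempt_fee, has_dependent, identity_verified, income_below_cap, means_tested, over_18, priority_flag, renewal_due, resident, tax_filed} — 14 facts.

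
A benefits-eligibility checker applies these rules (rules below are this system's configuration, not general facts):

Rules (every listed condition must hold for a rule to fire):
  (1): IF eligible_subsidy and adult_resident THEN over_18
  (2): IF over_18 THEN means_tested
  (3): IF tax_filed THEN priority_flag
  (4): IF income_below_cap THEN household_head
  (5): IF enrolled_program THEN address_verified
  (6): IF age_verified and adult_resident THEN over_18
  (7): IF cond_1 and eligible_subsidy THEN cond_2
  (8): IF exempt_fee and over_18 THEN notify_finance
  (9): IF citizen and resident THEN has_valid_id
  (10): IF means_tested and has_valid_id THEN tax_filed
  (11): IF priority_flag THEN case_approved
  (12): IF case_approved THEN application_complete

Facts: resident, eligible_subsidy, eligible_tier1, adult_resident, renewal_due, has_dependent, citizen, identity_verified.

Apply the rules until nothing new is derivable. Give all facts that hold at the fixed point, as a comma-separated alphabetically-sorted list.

Round 1 — (1), (9), derive over_18, has_valid_id.
Round 2 — (2), derive means_tested.
Round 3 — (10), derive tax_filed.
Round 4 — (3), derive priority_flag.
Round 5 — (11), derive case_approved.
Round 6 — (12), derive application_complete.

adult_resident, application_complete, case_approved, citizen, eligible_subsidy, eligible_tier1, has_dependent, has_valid_id, identity_verified, means_tested, over_18, priority_flag, renewal_due, resident, tax_filed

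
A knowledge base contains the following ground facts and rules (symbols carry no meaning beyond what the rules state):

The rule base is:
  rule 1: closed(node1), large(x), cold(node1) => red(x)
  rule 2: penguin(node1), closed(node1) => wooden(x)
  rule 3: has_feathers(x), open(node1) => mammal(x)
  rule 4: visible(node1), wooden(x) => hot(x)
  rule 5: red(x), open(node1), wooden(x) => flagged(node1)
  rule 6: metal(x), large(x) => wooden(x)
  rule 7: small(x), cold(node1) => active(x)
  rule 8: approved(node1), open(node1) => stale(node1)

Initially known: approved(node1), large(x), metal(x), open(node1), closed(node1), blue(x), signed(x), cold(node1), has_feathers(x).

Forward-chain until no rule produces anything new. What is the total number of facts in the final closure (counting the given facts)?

Round 1: rule 1 [closed(node1), large(x), cold(node1) => red(x)]; rule 3 [has_feathers(x), open(node1) => mammal(x)]; rule 6 [metal(x), large(x) => wooden(x)]; rule 8 [approved(node1), open(node1) => stale(node1)]. New: red(x), mammal(x), wooden(x), stale(node1).
Round 2: rule 5 [red(x), open(node1), wooden(x) => flagged(node1)]. New: flagged(node1).
Closure: {approved(node1), blue(x), closed(node1), cold(node1), flagged(node1), has_feathers(x), large(x), mammal(x), metal(x), open(node1), red(x), signed(x), stale(node1), wooden(x)} — 14 facts.

14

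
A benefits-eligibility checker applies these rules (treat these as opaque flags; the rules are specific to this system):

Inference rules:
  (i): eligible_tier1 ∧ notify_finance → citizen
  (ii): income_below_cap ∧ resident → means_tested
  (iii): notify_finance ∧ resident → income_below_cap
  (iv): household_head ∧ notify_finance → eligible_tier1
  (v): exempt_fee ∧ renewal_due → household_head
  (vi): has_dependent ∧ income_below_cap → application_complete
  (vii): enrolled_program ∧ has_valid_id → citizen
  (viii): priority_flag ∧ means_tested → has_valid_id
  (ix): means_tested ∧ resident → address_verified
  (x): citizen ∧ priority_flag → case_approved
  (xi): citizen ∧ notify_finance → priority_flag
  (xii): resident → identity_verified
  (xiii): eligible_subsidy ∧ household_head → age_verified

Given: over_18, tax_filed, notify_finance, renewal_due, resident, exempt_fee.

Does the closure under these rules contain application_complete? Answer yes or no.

no

[1] (iii) [notify_finance ∧ resident → income_below_cap]; (v) [exempt_fee ∧ renewal_due → household_head]; (xii) [resident → identity_verified]. ⇒ new: income_below_cap, household_head, identity_verified.
[2] (ii) [income_below_cap ∧ resident → means_tested]; (iv) [household_head ∧ notify_finance → eligible_tier1]. ⇒ new: means_tested, eligible_tier1.
[3] (i) [eligible_tier1 ∧ notify_finance → citizen]; (ix) [means_tested ∧ resident → address_verified]. ⇒ new: citizen, address_verified.
[4] (xi) [citizen ∧ notify_finance → priority_flag]. ⇒ new: priority_flag.
[5] (viii) [priority_flag ∧ means_tested → has_valid_id]; (x) [citizen ∧ priority_flag → case_approved]. ⇒ new: has_valid_id, case_approved.
Fixed point reached. application_complete is concluded only by (vi); (vi) needs has_dependent (never derived).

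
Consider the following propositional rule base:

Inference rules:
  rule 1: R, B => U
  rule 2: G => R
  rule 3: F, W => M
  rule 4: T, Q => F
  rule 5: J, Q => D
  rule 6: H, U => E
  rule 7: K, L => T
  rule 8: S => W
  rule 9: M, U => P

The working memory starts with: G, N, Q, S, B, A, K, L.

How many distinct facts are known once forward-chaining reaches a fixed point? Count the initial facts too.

Round 1 fires rule 2, rule 7, rule 8, giving R, T, W.
Round 2 fires rule 1, rule 4, giving U, F.
Round 3 fires rule 3, giving M.
Round 4 fires rule 9, giving P.
Closure: {A, B, F, G, K, L, M, N, P, Q, R, S, T, U, W} — 15 facts.

15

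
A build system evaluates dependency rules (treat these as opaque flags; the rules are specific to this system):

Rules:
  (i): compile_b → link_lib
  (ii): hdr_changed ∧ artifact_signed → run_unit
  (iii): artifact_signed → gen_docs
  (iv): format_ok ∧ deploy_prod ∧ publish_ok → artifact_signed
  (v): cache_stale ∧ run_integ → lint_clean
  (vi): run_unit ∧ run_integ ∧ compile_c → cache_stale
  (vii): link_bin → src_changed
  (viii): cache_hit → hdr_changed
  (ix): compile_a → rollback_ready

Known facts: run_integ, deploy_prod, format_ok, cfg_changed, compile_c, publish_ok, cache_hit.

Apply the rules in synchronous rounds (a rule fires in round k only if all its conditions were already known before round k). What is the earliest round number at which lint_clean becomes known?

4

Round 1 fires (iv), (viii), giving artifact_signed, hdr_changed.
Round 2 fires (ii), (iii), giving run_unit, gen_docs.
Round 3 fires (vi), giving cache_stale.
Round 4 fires (v), giving lint_clean.
lint_clean first appears in round 4.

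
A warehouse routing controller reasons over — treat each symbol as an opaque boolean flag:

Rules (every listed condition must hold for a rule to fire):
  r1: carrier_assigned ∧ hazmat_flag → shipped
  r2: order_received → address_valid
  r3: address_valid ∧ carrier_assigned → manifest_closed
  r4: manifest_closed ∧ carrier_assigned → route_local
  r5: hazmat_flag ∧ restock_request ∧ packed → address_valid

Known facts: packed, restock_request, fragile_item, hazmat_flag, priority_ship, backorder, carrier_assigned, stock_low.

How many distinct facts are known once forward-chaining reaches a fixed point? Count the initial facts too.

[1] r1 [carrier_assigned ∧ hazmat_flag → shipped]; r5 [hazmat_flag ∧ restock_request ∧ packed → address_valid]. ⇒ new: shipped, address_valid.
[2] r3 [address_valid ∧ carrier_assigned → manifest_closed]. ⇒ new: manifest_closed.
[3] r4 [manifest_closed ∧ carrier_assigned → route_local]. ⇒ new: route_local.
Closure: {address_valid, backorder, carrier_assigned, fragile_item, hazmat_flag, manifest_closed, packed, priority_ship, restock_request, route_local, shipped, stock_low} — 12 facts.

12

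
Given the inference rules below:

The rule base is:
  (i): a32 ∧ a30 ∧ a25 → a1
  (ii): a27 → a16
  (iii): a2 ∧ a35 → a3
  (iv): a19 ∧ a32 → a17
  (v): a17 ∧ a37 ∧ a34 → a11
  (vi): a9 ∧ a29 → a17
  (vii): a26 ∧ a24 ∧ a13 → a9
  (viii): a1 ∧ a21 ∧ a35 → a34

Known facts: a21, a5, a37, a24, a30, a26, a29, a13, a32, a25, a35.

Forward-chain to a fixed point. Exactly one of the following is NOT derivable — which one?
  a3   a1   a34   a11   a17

Round 1 fires (i), (vii), giving a1, a9.
Round 2 fires (vi), (viii), giving a17, a34.
Round 3 fires (v), giving a11.
Derived: a11 (round 3), a17 (round 2), a34 (round 2), a1 (round 1). a3 never appears in any round.

a3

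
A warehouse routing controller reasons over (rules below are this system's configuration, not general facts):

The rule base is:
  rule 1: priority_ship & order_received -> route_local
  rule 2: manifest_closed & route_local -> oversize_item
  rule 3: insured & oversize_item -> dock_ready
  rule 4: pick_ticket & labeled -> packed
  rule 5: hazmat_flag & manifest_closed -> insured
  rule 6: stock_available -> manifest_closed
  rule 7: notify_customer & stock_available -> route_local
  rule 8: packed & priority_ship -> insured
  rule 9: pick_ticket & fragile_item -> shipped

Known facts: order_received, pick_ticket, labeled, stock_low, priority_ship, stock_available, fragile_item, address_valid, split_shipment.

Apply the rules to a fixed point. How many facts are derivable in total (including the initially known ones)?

Round 1: rule 1 [priority_ship & order_received -> route_local]; rule 4 [pick_ticket & labeled -> packed]; rule 6 [stock_available -> manifest_closed]; rule 9 [pick_ticket & fragile_item -> shipped]. New: route_local, packed, manifest_closed, shipped.
Round 2: rule 2 [manifest_closed & route_local -> oversize_item]; rule 8 [packed & priority_ship -> insured]. New: oversize_item, insured.
Round 3: rule 3 [insured & oversize_item -> dock_ready]. New: dock_ready.
Closure: {address_valid, dock_ready, fragile_item, insured, labeled, manifest_closed, order_received, oversize_item, packed, pick_ticket, priority_ship, route_local, shipped, split_shipment, stock_available, stock_low} — 16 facts.

16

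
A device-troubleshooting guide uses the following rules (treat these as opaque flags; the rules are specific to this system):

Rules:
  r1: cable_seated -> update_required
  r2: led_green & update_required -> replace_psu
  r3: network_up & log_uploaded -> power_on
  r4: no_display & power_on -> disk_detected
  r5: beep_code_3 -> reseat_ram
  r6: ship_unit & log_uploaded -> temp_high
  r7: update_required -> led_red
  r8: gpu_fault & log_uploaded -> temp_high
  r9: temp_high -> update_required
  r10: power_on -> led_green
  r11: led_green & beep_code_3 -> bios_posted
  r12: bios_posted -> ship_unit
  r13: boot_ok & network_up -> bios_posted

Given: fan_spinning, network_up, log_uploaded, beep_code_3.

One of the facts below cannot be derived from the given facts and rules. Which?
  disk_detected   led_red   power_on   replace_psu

Round 1 — r3, r5, derive power_on, reseat_ram.
Round 2 — r10, derive led_green.
Round 3 — r11, derive bios_posted.
Round 4 — r12, derive ship_unit.
Round 5 — r6, derive temp_high.
Round 6 — r9, derive update_required.
Round 7 — r2, r7, derive replace_psu, led_red.
Derived: led_red (round 7), replace_psu (round 7), power_on (round 1). disk_detected never appears in any round.

disk_detected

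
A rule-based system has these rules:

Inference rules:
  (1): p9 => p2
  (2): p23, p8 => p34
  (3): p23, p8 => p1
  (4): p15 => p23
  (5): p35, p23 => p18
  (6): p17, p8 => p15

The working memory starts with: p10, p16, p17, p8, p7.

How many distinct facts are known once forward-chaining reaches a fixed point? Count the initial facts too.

9

Round 1: (6) [p17, p8 => p15]. New: p15.
Round 2: (4) [p15 => p23]. New: p23.
Round 3: (2) [p23, p8 => p34]; (3) [p23, p8 => p1]. New: p34, p1.
Closure: {p1, p10, p15, p16, p17, p23, p34, p7, p8} — 9 facts.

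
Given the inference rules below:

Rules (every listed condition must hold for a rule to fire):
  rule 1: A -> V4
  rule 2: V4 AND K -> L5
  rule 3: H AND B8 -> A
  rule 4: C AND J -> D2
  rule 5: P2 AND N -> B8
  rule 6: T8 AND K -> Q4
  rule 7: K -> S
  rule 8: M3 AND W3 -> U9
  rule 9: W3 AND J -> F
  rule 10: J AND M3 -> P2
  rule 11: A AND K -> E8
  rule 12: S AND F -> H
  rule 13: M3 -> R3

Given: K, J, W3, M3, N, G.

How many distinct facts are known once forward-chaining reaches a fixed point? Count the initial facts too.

17

[1] rule 7 [K -> S]; rule 8 [M3 AND W3 -> U9]; rule 9 [W3 AND J -> F]; rule 10 [J AND M3 -> P2]; rule 13 [M3 -> R3]. ⇒ new: S, U9, F, P2, R3.
[2] rule 5 [P2 AND N -> B8]; rule 12 [S AND F -> H]. ⇒ new: B8, H.
[3] rule 3 [H AND B8 -> A]. ⇒ new: A.
[4] rule 1 [A -> V4]; rule 11 [A AND K -> E8]. ⇒ new: V4, E8.
[5] rule 2 [V4 AND K -> L5]. ⇒ new: L5.
Closure: {A, B8, E8, F, G, H, J, K, L5, M3, N, P2, R3, S, U9, V4, W3} — 17 facts.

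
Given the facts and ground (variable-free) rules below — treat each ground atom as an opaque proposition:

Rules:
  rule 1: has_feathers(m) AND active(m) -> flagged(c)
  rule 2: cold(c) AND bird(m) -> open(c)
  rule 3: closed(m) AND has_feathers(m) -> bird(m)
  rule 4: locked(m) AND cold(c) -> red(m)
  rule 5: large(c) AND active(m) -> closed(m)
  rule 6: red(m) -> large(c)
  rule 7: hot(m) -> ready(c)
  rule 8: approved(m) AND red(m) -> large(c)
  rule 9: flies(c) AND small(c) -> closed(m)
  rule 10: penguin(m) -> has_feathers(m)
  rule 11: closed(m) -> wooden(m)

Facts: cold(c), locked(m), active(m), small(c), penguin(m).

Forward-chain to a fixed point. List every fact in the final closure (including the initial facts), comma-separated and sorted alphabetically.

active(m), bird(m), closed(m), cold(c), flagged(c), has_feathers(m), large(c), locked(m), open(c), penguin(m), red(m), small(c), wooden(m)

Round 1: rule 4 [locked(m) AND cold(c) -> red(m)]; rule 10 [penguin(m) -> has_feathers(m)]. New: red(m), has_feathers(m).
Round 2: rule 1 [has_feathers(m) AND active(m) -> flagged(c)]; rule 6 [red(m) -> large(c)]. New: flagged(c), large(c).
Round 3: rule 5 [large(c) AND active(m) -> closed(m)]. New: closed(m).
Round 4: rule 3 [closed(m) AND has_feathers(m) -> bird(m)]; rule 11 [closed(m) -> wooden(m)]. New: bird(m), wooden(m).
Round 5: rule 2 [cold(c) AND bird(m) -> open(c)]. New: open(c).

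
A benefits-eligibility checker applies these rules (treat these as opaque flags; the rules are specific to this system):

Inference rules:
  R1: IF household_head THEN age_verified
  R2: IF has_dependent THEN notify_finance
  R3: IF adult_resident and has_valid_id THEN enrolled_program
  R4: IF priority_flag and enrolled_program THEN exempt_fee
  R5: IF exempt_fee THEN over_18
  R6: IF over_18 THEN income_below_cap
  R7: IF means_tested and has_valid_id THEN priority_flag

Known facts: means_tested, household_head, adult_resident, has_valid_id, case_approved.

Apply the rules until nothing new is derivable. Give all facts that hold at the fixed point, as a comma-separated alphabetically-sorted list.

Round 1: R1 [IF household_head THEN age_verified]; R3 [IF adult_resident and has_valid_id THEN enrolled_program]; R7 [IF means_tested and has_valid_id THEN priority_flag]. New: age_verified, enrolled_program, priority_flag.
Round 2: R4 [IF priority_flag and enrolled_program THEN exempt_fee]. New: exempt_fee.
Round 3: R5 [IF exempt_fee THEN over_18]. New: over_18.
Round 4: R6 [IF over_18 THEN income_below_cap]. New: income_below_cap.

adult_resident, age_verified, case_approved, enrolled_program, exempt_fee, has_valid_id, household_head, income_below_cap, means_tested, over_18, priority_flag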